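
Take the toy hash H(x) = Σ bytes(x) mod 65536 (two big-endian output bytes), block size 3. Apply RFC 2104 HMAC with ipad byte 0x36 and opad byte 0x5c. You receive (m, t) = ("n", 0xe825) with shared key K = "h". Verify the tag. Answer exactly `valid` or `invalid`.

Key "h" = 68 is 1 byte ≤ B = 3; zero-pad to 3 bytes: K' = 68 00 00.
K' ⊕ ipad = 5e 36 36; K' ⊕ opad = 34 5c 5c.
Inner hash: sum = 94+54+54+110 = 312 → 01 38.
Outer hash (recomputed tag): sum = 52+92+92+1+56 = 293 → 01 25.
Recomputed tag = 0125; claimed = e825 → mismatch.

invalid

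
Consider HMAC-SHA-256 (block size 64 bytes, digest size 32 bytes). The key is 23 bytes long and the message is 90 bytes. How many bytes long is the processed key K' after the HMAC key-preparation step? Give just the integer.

64

Key is 23 ≤ 64 bytes, zero-padded: |K'| = 64.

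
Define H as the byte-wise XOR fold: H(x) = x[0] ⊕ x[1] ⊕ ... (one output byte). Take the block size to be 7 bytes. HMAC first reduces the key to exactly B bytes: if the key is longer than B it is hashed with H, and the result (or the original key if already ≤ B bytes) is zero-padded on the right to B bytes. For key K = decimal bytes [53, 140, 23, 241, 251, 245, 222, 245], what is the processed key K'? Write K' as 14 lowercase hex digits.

7a000000000000

|K| = 8 > B = 7, so first hash the key.
H(K): XOR 35⊕8c⊕17⊕f1⊕fb⊕f5⊕de⊕f5 = 7a.
Zero-pad H(K) = 7a to 7 bytes: K' = 7a 00 00 00 00 00 00.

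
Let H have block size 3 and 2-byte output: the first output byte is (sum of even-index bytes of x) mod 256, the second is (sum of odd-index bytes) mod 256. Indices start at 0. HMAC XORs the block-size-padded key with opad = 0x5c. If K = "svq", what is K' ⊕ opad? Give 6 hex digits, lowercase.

2f2a2d

Key "svq" = 73 76 71 is exactly B = 3 bytes: K' = 73 76 71.
XOR each byte with 0x5c: 73⊕5c=2f, 76⊕5c=2a, 71⊕5c=2d.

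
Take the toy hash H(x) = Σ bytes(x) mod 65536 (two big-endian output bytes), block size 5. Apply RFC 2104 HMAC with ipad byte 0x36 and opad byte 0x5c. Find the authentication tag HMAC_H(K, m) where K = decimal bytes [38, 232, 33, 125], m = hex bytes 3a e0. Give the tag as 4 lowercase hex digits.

02ca

Key decimal bytes [38, 232, 33, 125] = 26 e8 21 7d is 4 bytes ≤ B = 5; zero-pad to 5 bytes: K' = 26 e8 21 7d 00.
K' ⊕ ipad = 10 de 17 4b 36.  K' ⊕ opad = 7a b4 7d 21 5c.
Inner input = (K'⊕ipad) ∥ m = 10 de 17 4b 36 ∥ 3a e0.
Inner hash: sum = 16+222+23+75+54+58+224 = 672 → 02 a0.
Outer input = (K'⊕opad) ∥ inner = 7a b4 7d 21 5c ∥ 02 a0.
Outer hash (tag): sum = 122+180+125+33+92+2+160 = 714 → 02 ca.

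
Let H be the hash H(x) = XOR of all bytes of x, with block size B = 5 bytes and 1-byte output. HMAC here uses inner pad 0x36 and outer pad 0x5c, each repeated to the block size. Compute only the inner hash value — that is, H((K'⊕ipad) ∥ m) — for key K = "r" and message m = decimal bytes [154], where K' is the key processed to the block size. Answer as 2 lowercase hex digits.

de

Key "r" = 72 is 1 byte ≤ B = 5; zero-pad to 5 bytes: K' = 72 00 00 00 00.
K' ⊕ ipad = 44 36 36 36 36.
Inner input = 44 36 36 36 36 ∥ 9a.
Inner hash: XOR 44⊕36⊕36⊕36⊕36⊕9a = de.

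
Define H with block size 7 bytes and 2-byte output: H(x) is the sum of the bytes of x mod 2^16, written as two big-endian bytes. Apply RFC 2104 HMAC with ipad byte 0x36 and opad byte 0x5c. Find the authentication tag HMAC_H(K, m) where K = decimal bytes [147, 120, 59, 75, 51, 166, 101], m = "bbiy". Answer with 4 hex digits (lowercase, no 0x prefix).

Key decimal bytes [147, 120, 59, 75, 51, 166, 101] = 93 78 3b 4b 33 a6 65 is exactly B = 7 bytes: K' = 93 78 3b 4b 33 a6 65.
K' ⊕ ipad = a5 4e 0d 7d 05 90 53.  K' ⊕ opad = cf 24 67 17 6f fa 39.
Inner input = (K'⊕ipad) ∥ m = a5 4e 0d 7d 05 90 53 ∥ 62 62 69 79.
Inner hash: sum = 165+78+13+125+5+144+83+98+98+105+121 = 1035 → 04 0b.
Outer input = (K'⊕opad) ∥ inner = cf 24 67 17 6f fa 39 ∥ 04 0b.
Outer hash (tag): sum = 207+36+103+23+111+250+57+4+11 = 802 → 03 22.

0322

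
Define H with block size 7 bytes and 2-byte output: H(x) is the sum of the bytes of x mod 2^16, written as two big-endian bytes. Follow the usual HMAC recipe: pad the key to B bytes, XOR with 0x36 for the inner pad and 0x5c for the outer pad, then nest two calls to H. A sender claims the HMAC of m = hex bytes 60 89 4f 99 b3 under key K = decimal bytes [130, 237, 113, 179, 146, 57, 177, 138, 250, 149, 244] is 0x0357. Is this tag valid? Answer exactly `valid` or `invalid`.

valid

Key decimal bytes [130, 237, 113, 179, 146, 57, 177, 138, 250, 149, 244] = 82 ed 71 b3 92 39 b1 8a fa 95 f4 is 11 bytes > B = 7, so hash it first: H(key) = 07 1c, then zero-pad to 7 bytes: K' = 07 1c 00 00 00 00 00.
K' ⊕ ipad = 31 2a 36 36 36 36 36; K' ⊕ opad = 5b 40 5c 5c 5c 5c 5c.
Inner hash: sum = 49+42+54+54+54+54+54+96+137+79+153+179 = 1005 → 03 ed.
Outer hash (recomputed tag): sum = 91+64+92+92+92+92+92+3+237 = 855 → 03 57.
Recomputed tag = 0357; claimed = 0357 → match.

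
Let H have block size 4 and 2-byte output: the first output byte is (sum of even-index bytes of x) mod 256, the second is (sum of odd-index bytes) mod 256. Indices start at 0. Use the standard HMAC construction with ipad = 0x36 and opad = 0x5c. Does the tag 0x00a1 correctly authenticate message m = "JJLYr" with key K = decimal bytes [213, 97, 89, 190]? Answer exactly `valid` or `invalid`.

Key decimal bytes [213, 97, 89, 190] = d5 61 59 be is exactly B = 4 bytes: K' = d5 61 59 be.
K' ⊕ ipad = e3 57 6f 88; K' ⊕ opad = 89 3d 05 e2.
Inner hash: even-index sum = 602 mod 256 = 90; odd-index sum = 386 mod 256 = 130 → 5a 82.
Outer hash (recomputed tag): even-index sum = 232 mod 256 = 232; odd-index sum = 417 mod 256 = 161 → e8 a1.
Recomputed tag = e8a1; claimed = 00a1 → mismatch.

invalid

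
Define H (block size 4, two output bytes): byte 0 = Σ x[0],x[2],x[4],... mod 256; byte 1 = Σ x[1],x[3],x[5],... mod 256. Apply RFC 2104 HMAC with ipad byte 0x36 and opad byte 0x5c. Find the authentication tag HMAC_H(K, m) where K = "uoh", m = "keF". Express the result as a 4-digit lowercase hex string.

af83

Key "uoh" = 75 6f 68 is 3 bytes ≤ B = 4; zero-pad to 4 bytes: K' = 75 6f 68 00.
K' ⊕ ipad = 43 59 5e 36.  K' ⊕ opad = 29 33 34 5c.
Inner input = (K'⊕ipad) ∥ m = 43 59 5e 36 ∥ 6b 65 46.
Inner hash: even-index sum = 338 mod 256 = 82; odd-index sum = 244 mod 256 = 244 → 52 f4.
Outer input = (K'⊕opad) ∥ inner = 29 33 34 5c ∥ 52 f4.
Outer hash (tag): even-index sum = 175 mod 256 = 175; odd-index sum = 387 mod 256 = 131 → af 83.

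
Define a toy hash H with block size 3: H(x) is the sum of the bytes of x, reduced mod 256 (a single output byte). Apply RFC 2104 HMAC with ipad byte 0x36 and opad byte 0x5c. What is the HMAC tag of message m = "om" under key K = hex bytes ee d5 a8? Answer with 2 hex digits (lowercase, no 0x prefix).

Key hex bytes ee d5 a8 is exactly B = 3 bytes: K' = ee d5 a8.
K' ⊕ ipad = d8 e3 9e.  K' ⊕ opad = b2 89 f4.
Inner input = (K'⊕ipad) ∥ m = d8 e3 9e ∥ 6f 6d.
Inner hash: sum = 216+227+158+111+109 = 821; mod 256 = 53 → 35.
Outer input = (K'⊕opad) ∥ inner = b2 89 f4 ∥ 35.
Outer hash (tag): sum = 178+137+244+53 = 612; mod 256 = 100 → 64.

64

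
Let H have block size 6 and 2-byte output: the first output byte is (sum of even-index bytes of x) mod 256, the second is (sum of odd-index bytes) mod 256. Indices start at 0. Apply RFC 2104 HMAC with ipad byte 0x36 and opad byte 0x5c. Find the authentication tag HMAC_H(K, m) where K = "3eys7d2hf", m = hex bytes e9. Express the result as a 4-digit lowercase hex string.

81ae

Key "3eys7d2hf" = 33 65 79 73 37 64 32 68 66 is 9 bytes > B = 6, so hash it first: H(key) = 7b a4, then zero-pad to 6 bytes: K' = 7b a4 00 00 00 00.
K' ⊕ ipad = 4d 92 36 36 36 36.  K' ⊕ opad = 27 f8 5c 5c 5c 5c.
Inner input = (K'⊕ipad) ∥ m = 4d 92 36 36 36 36 ∥ e9.
Inner hash: even-index sum = 418 mod 256 = 162; odd-index sum = 254 mod 256 = 254 → a2 fe.
Outer input = (K'⊕opad) ∥ inner = 27 f8 5c 5c 5c 5c ∥ a2 fe.
Outer hash (tag): even-index sum = 385 mod 256 = 129; odd-index sum = 686 mod 256 = 174 → 81 ae.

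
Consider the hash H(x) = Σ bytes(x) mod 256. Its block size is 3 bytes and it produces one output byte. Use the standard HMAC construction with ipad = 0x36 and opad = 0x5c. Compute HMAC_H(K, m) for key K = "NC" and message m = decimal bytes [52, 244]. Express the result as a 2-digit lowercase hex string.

Key "NC" = 4e 43 is 2 bytes ≤ B = 3; zero-pad to 3 bytes: K' = 4e 43 00.
K' ⊕ ipad = 78 75 36.  K' ⊕ opad = 12 1f 5c.
Inner input = (K'⊕ipad) ∥ m = 78 75 36 ∥ 34 f4.
Inner hash: sum = 120+117+54+52+244 = 587; mod 256 = 75 → 4b.
Outer input = (K'⊕opad) ∥ inner = 12 1f 5c ∥ 4b.
Outer hash (tag): sum = 18+31+92+75 = 216 → d8.

d8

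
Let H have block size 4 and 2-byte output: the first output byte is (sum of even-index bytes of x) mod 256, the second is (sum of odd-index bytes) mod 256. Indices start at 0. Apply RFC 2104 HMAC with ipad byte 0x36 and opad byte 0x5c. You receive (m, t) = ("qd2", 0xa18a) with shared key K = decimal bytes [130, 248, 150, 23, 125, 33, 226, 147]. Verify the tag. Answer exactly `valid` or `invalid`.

Key decimal bytes [130, 248, 150, 23, 125, 33, 226, 147] = 82 f8 96 17 7d 21 e2 93 is 8 bytes > B = 4, so hash it first: H(key) = 77 c3, then zero-pad to 4 bytes: K' = 77 c3 00 00.
K' ⊕ ipad = 41 f5 36 36; K' ⊕ opad = 2b 9f 5c 5c.
Inner hash: even-index sum = 282 mod 256 = 26; odd-index sum = 399 mod 256 = 143 → 1a 8f.
Outer hash (recomputed tag): even-index sum = 161 mod 256 = 161; odd-index sum = 394 mod 256 = 138 → a1 8a.
Recomputed tag = a18a; claimed = a18a → match.

valid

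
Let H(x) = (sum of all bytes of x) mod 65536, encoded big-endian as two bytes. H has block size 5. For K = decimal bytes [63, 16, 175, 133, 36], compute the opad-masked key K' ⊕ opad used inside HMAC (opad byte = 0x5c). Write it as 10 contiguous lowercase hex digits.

634cf3d978

Key decimal bytes [63, 16, 175, 133, 36] = 3f 10 af 85 24 is exactly B = 5 bytes: K' = 3f 10 af 85 24.
XOR each byte with 0x5c: 3f⊕5c=63, 10⊕5c=4c, af⊕5c=f3, 85⊕5c=d9, 24⊕5c=78.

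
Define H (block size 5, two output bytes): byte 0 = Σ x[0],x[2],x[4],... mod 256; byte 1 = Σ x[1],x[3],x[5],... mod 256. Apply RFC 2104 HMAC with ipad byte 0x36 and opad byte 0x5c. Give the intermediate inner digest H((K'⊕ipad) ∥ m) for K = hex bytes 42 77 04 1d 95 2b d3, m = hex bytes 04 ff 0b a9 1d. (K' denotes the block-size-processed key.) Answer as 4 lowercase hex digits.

aceb

Key hex bytes 42 77 04 1d 95 2b d3 is 7 bytes > B = 5, so hash it first: H(key) = ae bf, then zero-pad to 5 bytes: K' = ae bf 00 00 00.
K' ⊕ ipad = 98 89 36 36 36.
Inner input = 98 89 36 36 36 ∥ 04 ff 0b a9 1d.
Inner hash: even-index sum = 684 mod 256 = 172; odd-index sum = 235 mod 256 = 235 → ac eb.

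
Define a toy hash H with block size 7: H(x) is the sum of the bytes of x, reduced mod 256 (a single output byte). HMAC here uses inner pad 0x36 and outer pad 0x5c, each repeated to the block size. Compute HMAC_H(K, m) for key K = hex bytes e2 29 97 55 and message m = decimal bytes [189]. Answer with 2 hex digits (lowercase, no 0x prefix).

Key hex bytes e2 29 97 55 is 4 bytes ≤ B = 7; zero-pad to 7 bytes: K' = e2 29 97 55 00 00 00.
K' ⊕ ipad = d4 1f a1 63 36 36 36.  K' ⊕ opad = be 75 cb 09 5c 5c 5c.
Inner input = (K'⊕ipad) ∥ m = d4 1f a1 63 36 36 36 ∥ bd.
Inner hash: sum = 212+31+161+99+54+54+54+189 = 854; mod 256 = 86 → 56.
Outer input = (K'⊕opad) ∥ inner = be 75 cb 09 5c 5c 5c ∥ 56.
Outer hash (tag): sum = 190+117+203+9+92+92+92+86 = 881; mod 256 = 113 → 71.

71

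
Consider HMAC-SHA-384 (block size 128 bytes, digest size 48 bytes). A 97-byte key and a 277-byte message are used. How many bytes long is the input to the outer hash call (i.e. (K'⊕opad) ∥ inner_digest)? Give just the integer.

Key is 97 ≤ 128 bytes, zero-padded: |K'| = 128.
Outer input = (K'⊕opad) ∥ H(inner) → 128 + 48 = 176 bytes.

176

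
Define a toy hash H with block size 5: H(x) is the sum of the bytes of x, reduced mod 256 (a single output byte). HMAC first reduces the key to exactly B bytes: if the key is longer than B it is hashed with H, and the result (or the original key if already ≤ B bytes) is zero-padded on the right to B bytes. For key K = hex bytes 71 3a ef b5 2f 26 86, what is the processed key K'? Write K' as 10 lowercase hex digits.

2a00000000

|K| = 7 > B = 5, so first hash the key.
H(K): sum = 113+58+239+181+47+38+134 = 810; mod 256 = 42 → 2a.
Zero-pad H(K) = 2a to 5 bytes: K' = 2a 00 00 00 00.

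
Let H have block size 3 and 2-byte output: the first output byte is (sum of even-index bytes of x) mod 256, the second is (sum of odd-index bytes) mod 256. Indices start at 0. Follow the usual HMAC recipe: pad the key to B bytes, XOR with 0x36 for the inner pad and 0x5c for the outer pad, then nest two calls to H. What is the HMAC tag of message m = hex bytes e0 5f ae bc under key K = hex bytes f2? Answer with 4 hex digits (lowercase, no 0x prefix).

ce71

Key hex bytes f2 is 1 byte ≤ B = 3; zero-pad to 3 bytes: K' = f2 00 00.
K' ⊕ ipad = c4 36 36.  K' ⊕ opad = ae 5c 5c.
Inner input = (K'⊕ipad) ∥ m = c4 36 36 ∥ e0 5f ae bc.
Inner hash: even-index sum = 533 mod 256 = 21; odd-index sum = 452 mod 256 = 196 → 15 c4.
Outer input = (K'⊕opad) ∥ inner = ae 5c 5c ∥ 15 c4.
Outer hash (tag): even-index sum = 462 mod 256 = 206; odd-index sum = 113 mod 256 = 113 → ce 71.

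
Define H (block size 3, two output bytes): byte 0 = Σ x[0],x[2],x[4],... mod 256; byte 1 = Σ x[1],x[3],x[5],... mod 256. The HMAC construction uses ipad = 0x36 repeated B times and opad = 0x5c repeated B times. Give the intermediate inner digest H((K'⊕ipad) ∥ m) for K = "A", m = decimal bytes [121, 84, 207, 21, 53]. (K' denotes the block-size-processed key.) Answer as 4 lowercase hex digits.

16b3

Key "A" = 41 is 1 byte ≤ B = 3; zero-pad to 3 bytes: K' = 41 00 00.
K' ⊕ ipad = 77 36 36.
Inner input = 77 36 36 ∥ 79 54 cf 15 35.
Inner hash: even-index sum = 278 mod 256 = 22; odd-index sum = 435 mod 256 = 179 → 16 b3.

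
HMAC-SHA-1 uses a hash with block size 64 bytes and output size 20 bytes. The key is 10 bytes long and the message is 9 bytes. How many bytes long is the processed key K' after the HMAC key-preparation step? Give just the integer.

Key is 10 ≤ 64 bytes, zero-padded: |K'| = 64.

64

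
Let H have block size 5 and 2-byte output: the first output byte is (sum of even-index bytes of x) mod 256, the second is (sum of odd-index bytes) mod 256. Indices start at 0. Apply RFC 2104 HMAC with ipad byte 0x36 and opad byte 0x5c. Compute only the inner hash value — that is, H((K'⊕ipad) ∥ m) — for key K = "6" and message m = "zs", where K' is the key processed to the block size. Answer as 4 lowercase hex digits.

dfe6

Key "6" = 36 is 1 byte ≤ B = 5; zero-pad to 5 bytes: K' = 36 00 00 00 00.
K' ⊕ ipad = 00 36 36 36 36.
Inner input = 00 36 36 36 36 ∥ 7a 73.
Inner hash: even-index sum = 223 mod 256 = 223; odd-index sum = 230 mod 256 = 230 → df e6.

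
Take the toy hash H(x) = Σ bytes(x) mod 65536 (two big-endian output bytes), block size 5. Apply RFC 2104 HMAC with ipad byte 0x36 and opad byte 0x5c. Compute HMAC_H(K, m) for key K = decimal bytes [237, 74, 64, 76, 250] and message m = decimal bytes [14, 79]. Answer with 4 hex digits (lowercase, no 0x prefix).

Key decimal bytes [237, 74, 64, 76, 250] = ed 4a 40 4c fa is exactly B = 5 bytes: K' = ed 4a 40 4c fa.
K' ⊕ ipad = db 7c 76 7a cc.  K' ⊕ opad = b1 16 1c 10 a6.
Inner input = (K'⊕ipad) ∥ m = db 7c 76 7a cc ∥ 0e 4f.
Inner hash: sum = 219+124+118+122+204+14+79 = 880 → 03 70.
Outer input = (K'⊕opad) ∥ inner = b1 16 1c 10 a6 ∥ 03 70.
Outer hash (tag): sum = 177+22+28+16+166+3+112 = 524 → 02 0c.

020c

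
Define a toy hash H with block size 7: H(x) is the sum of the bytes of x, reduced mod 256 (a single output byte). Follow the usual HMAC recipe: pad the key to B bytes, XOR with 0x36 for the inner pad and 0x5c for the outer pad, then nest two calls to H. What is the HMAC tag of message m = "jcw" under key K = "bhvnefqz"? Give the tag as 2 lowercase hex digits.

Key "bhvnefqz" = 62 68 76 6e 65 66 71 7a is 8 bytes > B = 7, so hash it first: H(key) = 64, then zero-pad to 7 bytes: K' = 64 00 00 00 00 00 00.
K' ⊕ ipad = 52 36 36 36 36 36 36.  K' ⊕ opad = 38 5c 5c 5c 5c 5c 5c.
Inner input = (K'⊕ipad) ∥ m = 52 36 36 36 36 36 36 ∥ 6a 63 77.
Inner hash: sum = 82+54+54+54+54+54+54+106+99+119 = 730; mod 256 = 218 → da.
Outer input = (K'⊕opad) ∥ inner = 38 5c 5c 5c 5c 5c 5c ∥ da.
Outer hash (tag): sum = 56+92+92+92+92+92+92+218 = 826; mod 256 = 58 → 3a.

3a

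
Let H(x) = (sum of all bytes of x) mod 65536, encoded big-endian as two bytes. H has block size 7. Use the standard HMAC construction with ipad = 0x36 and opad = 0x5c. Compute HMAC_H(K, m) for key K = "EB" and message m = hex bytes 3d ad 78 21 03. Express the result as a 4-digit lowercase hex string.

Key "EB" = 45 42 is 2 bytes ≤ B = 7; zero-pad to 7 bytes: K' = 45 42 00 00 00 00 00.
K' ⊕ ipad = 73 74 36 36 36 36 36.  K' ⊕ opad = 19 1e 5c 5c 5c 5c 5c.
Inner input = (K'⊕ipad) ∥ m = 73 74 36 36 36 36 36 ∥ 3d ad 78 21 03.
Inner hash: sum = 115+116+54+54+54+54+54+61+173+120+33+3 = 891 → 03 7b.
Outer input = (K'⊕opad) ∥ inner = 19 1e 5c 5c 5c 5c 5c ∥ 03 7b.
Outer hash (tag): sum = 25+30+92+92+92+92+92+3+123 = 641 → 02 81.

0281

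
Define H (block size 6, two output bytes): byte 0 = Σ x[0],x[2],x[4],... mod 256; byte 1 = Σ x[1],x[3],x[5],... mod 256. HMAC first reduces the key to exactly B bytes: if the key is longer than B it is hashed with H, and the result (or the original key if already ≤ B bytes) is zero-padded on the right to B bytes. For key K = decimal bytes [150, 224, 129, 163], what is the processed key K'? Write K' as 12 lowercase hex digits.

96e081a30000

Key decimal bytes [150, 224, 129, 163] = 96 e0 81 a3 is 4 bytes ≤ B = 6; zero-pad to 6 bytes: K' = 96 e0 81 a3 00 00.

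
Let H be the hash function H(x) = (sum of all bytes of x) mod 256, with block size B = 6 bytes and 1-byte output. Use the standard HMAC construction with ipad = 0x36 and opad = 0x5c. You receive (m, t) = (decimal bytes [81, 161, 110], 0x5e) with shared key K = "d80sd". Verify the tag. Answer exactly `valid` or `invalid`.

Key "d80sd" = 64 38 30 73 64 is 5 bytes ≤ B = 6; zero-pad to 6 bytes: K' = 64 38 30 73 64 00.
K' ⊕ ipad = 52 0e 06 45 52 36; K' ⊕ opad = 38 64 6c 2f 38 5c.
Inner hash: sum = 82+14+6+69+82+54+81+161+110 = 659; mod 256 = 147 → 93.
Outer hash (recomputed tag): sum = 56+100+108+47+56+92+147 = 606; mod 256 = 94 → 5e.
Recomputed tag = 5e; claimed = 5e → match.

valid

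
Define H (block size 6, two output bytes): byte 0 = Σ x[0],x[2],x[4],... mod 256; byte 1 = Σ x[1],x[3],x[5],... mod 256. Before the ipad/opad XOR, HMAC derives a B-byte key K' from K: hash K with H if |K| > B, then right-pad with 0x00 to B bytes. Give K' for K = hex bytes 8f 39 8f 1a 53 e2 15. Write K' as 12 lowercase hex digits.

|K| = 7 > B = 6, so first hash the key.
H(K): even-index sum = 390 mod 256 = 134; odd-index sum = 309 mod 256 = 53 → 86 35.
Zero-pad H(K) = 86 35 to 6 bytes: K' = 86 35 00 00 00 00.

863500000000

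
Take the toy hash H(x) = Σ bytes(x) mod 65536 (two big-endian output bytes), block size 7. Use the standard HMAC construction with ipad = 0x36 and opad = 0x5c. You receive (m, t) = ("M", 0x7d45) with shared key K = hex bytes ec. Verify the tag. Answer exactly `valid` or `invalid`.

invalid

Key hex bytes ec is 1 byte ≤ B = 7; zero-pad to 7 bytes: K' = ec 00 00 00 00 00 00.
K' ⊕ ipad = da 36 36 36 36 36 36; K' ⊕ opad = b0 5c 5c 5c 5c 5c 5c.
Inner hash: sum = 218+54+54+54+54+54+54+77 = 619 → 02 6b.
Outer hash (recomputed tag): sum = 176+92+92+92+92+92+92+2+107 = 837 → 03 45.
Recomputed tag = 0345; claimed = 7d45 → mismatch.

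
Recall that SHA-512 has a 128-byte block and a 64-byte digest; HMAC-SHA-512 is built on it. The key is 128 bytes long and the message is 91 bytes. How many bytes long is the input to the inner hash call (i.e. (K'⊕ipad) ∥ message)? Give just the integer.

Key is 128 ≤ 128 bytes, zero-padded: |K'| = 128.
Inner input = (K'⊕ipad) ∥ m → 128 + 91 = 219 bytes.

219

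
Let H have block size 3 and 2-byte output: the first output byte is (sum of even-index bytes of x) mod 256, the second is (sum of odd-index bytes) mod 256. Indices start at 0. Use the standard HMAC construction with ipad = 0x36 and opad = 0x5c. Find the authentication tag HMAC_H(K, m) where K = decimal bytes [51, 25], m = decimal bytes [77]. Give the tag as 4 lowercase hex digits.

4780

Key decimal bytes [51, 25] = 33 19 is 2 bytes ≤ B = 3; zero-pad to 3 bytes: K' = 33 19 00.
K' ⊕ ipad = 05 2f 36.  K' ⊕ opad = 6f 45 5c.
Inner input = (K'⊕ipad) ∥ m = 05 2f 36 ∥ 4d.
Inner hash: even-index sum = 59 mod 256 = 59; odd-index sum = 124 mod 256 = 124 → 3b 7c.
Outer input = (K'⊕opad) ∥ inner = 6f 45 5c ∥ 3b 7c.
Outer hash (tag): even-index sum = 327 mod 256 = 71; odd-index sum = 128 mod 256 = 128 → 47 80.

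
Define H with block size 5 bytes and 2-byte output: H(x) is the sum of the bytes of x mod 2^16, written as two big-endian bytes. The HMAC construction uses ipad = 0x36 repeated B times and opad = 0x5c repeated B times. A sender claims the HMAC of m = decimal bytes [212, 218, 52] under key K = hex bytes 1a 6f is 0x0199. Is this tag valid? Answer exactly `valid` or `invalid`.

valid

Key hex bytes 1a 6f is 2 bytes ≤ B = 5; zero-pad to 5 bytes: K' = 1a 6f 00 00 00.
K' ⊕ ipad = 2c 59 36 36 36; K' ⊕ opad = 46 33 5c 5c 5c.
Inner hash: sum = 44+89+54+54+54+212+218+52 = 777 → 03 09.
Outer hash (recomputed tag): sum = 70+51+92+92+92+3+9 = 409 → 01 99.
Recomputed tag = 0199; claimed = 0199 → match.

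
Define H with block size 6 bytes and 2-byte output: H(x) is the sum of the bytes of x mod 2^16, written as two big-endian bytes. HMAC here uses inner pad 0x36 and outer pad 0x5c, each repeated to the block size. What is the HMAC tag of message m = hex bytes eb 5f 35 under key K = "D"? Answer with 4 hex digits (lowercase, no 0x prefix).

02e5

Key "D" = 44 is 1 byte ≤ B = 6; zero-pad to 6 bytes: K' = 44 00 00 00 00 00.
K' ⊕ ipad = 72 36 36 36 36 36.  K' ⊕ opad = 18 5c 5c 5c 5c 5c.
Inner input = (K'⊕ipad) ∥ m = 72 36 36 36 36 36 ∥ eb 5f 35.
Inner hash: sum = 114+54+54+54+54+54+235+95+53 = 767 → 02 ff.
Outer input = (K'⊕opad) ∥ inner = 18 5c 5c 5c 5c 5c ∥ 02 ff.
Outer hash (tag): sum = 24+92+92+92+92+92+2+255 = 741 → 02 e5.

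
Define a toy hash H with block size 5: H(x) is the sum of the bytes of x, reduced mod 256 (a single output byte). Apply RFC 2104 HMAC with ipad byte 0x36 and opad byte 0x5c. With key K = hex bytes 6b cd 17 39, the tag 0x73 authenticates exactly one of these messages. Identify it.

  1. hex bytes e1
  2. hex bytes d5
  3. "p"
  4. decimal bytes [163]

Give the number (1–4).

Key hex bytes 6b cd 17 39 is 4 bytes ≤ B = 5; zero-pad to 5 bytes: K' = 6b cd 17 39 00.
K' ⊕ ipad = 5d fb 21 0f 36; K' ⊕ opad = 37 91 4b 65 5c.
m1: inner = H(5d fb 21 0f 36 e1) = 9f; tag = H(37 91 4b 65 5c 9f) = 73 ← matches
m2: inner = H(5d fb 21 0f 36 d5) = 93; tag = H(37 91 4b 65 5c 93) = 67
m3: inner = H(5d fb 21 0f 36 70) = 2e; tag = H(37 91 4b 65 5c 2e) = 02
m4: inner = H(5d fb 21 0f 36 a3) = 61; tag = H(37 91 4b 65 5c 61) = 35

1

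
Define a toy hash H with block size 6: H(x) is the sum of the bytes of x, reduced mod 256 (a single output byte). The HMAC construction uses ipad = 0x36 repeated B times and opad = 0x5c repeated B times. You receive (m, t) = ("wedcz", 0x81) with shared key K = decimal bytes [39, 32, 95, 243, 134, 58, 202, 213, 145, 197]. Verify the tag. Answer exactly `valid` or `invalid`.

valid

Key decimal bytes [39, 32, 95, 243, 134, 58, 202, 213, 145, 197] = 27 20 5f f3 86 3a ca d5 91 c5 is 10 bytes > B = 6, so hash it first: H(key) = 4e, then zero-pad to 6 bytes: K' = 4e 00 00 00 00 00.
K' ⊕ ipad = 78 36 36 36 36 36; K' ⊕ opad = 12 5c 5c 5c 5c 5c.
Inner hash: sum = 120+54+54+54+54+54+119+101+100+99+122 = 931; mod 256 = 163 → a3.
Outer hash (recomputed tag): sum = 18+92+92+92+92+92+163 = 641; mod 256 = 129 → 81.
Recomputed tag = 81; claimed = 81 → match.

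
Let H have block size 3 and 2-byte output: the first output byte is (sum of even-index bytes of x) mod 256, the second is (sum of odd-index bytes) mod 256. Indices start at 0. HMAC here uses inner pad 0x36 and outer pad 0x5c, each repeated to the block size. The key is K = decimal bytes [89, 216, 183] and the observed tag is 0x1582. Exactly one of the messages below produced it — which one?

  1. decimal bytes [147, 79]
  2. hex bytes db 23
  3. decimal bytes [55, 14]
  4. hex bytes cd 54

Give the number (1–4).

Key decimal bytes [89, 216, 183] = 59 d8 b7 is exactly B = 3 bytes: K' = 59 d8 b7.
K' ⊕ ipad = 6f ee 81; K' ⊕ opad = 05 84 eb.
m1: inner = H(6f ee 81 93 4f) = 3f 81; tag = H(05 84 eb 3f 81) = 71c3
m2: inner = H(6f ee 81 db 23) = 13 c9; tag = H(05 84 eb 13 c9) = b997
m3: inner = H(6f ee 81 37 0e) = fe 25; tag = H(05 84 eb fe 25) = 1582 ← matches
m4: inner = H(6f ee 81 cd 54) = 44 bb; tag = H(05 84 eb 44 bb) = abc8

3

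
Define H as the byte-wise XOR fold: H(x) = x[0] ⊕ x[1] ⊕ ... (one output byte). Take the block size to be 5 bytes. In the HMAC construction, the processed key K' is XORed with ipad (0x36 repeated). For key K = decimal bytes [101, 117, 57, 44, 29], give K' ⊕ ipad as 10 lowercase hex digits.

Key decimal bytes [101, 117, 57, 44, 29] = 65 75 39 2c 1d is exactly B = 5 bytes: K' = 65 75 39 2c 1d.
XOR each byte with 0x36: 65⊕36=53, 75⊕36=43, 39⊕36=0f, 2c⊕36=1a, 1d⊕36=2b.

53430f1a2b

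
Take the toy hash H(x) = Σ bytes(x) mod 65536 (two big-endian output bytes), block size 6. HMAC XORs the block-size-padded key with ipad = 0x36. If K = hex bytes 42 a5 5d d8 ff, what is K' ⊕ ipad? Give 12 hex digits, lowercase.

74936beec936

Key hex bytes 42 a5 5d d8 ff is 5 bytes ≤ B = 6; zero-pad to 6 bytes: K' = 42 a5 5d d8 ff 00.
XOR each byte with 0x36: 42⊕36=74, a5⊕36=93, 5d⊕36=6b, d8⊕36=ee, ff⊕36=c9, 00⊕36=36.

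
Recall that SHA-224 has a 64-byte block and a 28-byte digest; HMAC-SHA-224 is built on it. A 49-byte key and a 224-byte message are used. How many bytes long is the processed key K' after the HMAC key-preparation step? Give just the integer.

Key is 49 ≤ 64 bytes, zero-padded: |K'| = 64.

64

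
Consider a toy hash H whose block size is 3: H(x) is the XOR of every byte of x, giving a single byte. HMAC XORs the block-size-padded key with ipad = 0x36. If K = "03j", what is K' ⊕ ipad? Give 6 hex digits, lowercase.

Key "03j" = 30 33 6a is exactly B = 3 bytes: K' = 30 33 6a.
XOR each byte with 0x36: 30⊕36=06, 33⊕36=05, 6a⊕36=5c.

06055c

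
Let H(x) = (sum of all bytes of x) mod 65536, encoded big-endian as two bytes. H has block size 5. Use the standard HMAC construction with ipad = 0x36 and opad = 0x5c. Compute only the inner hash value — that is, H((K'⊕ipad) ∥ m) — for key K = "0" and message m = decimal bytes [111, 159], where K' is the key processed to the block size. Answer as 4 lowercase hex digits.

Key "0" = 30 is 1 byte ≤ B = 5; zero-pad to 5 bytes: K' = 30 00 00 00 00.
K' ⊕ ipad = 06 36 36 36 36.
Inner input = 06 36 36 36 36 ∥ 6f 9f.
Inner hash: sum = 6+54+54+54+54+111+159 = 492 → 01 ec.

01ec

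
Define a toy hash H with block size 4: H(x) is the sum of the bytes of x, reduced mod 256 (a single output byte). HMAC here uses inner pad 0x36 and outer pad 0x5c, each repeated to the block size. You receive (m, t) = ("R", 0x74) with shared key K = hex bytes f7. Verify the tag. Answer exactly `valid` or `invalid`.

valid

Key hex bytes f7 is 1 byte ≤ B = 4; zero-pad to 4 bytes: K' = f7 00 00 00.
K' ⊕ ipad = c1 36 36 36; K' ⊕ opad = ab 5c 5c 5c.
Inner hash: sum = 193+54+54+54+82 = 437; mod 256 = 181 → b5.
Outer hash (recomputed tag): sum = 171+92+92+92+181 = 628; mod 256 = 116 → 74.
Recomputed tag = 74; claimed = 74 → match.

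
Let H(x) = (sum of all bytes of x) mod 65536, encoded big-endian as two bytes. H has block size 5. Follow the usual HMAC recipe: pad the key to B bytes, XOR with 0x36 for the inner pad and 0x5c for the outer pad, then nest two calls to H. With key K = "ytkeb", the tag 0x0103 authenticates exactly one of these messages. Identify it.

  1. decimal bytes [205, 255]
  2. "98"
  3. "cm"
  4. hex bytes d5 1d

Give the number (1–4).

Key "ytkeb" = 79 74 6b 65 62 is exactly B = 5 bytes: K' = 79 74 6b 65 62.
K' ⊕ ipad = 4f 42 5d 53 54; K' ⊕ opad = 25 28 37 39 3e.
m1: inner = H(4f 42 5d 53 54 cd ff) = 03 61; tag = H(25 28 37 39 3e 03 61) = 015f
m2: inner = H(4f 42 5d 53 54 39 38) = 02 06; tag = H(25 28 37 39 3e 02 06) = 0103 ← matches
m3: inner = H(4f 42 5d 53 54 63 6d) = 02 65; tag = H(25 28 37 39 3e 02 65) = 0162
m4: inner = H(4f 42 5d 53 54 d5 1d) = 02 87; tag = H(25 28 37 39 3e 02 87) = 0184

2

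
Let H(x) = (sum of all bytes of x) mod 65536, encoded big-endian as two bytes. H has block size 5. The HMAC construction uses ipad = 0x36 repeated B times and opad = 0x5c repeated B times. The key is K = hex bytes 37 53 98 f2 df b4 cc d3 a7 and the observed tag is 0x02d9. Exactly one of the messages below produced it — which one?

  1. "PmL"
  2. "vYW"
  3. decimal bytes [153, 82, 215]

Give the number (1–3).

1

Key hex bytes 37 53 98 f2 df b4 cc d3 a7 is 9 bytes > B = 5, so hash it first: H(key) = 05 ed, then zero-pad to 5 bytes: K' = 05 ed 00 00 00.
K' ⊕ ipad = 33 db 36 36 36; K' ⊕ opad = 59 b1 5c 5c 5c.
m1: inner = H(33 db 36 36 36 50 6d 4c) = 02 b9; tag = H(59 b1 5c 5c 5c 02 b9) = 02d9 ← matches
m2: inner = H(33 db 36 36 36 76 59 57) = 02 d6; tag = H(59 b1 5c 5c 5c 02 d6) = 02f6
m3: inner = H(33 db 36 36 36 99 52 d7) = 03 72; tag = H(59 b1 5c 5c 5c 03 72) = 0293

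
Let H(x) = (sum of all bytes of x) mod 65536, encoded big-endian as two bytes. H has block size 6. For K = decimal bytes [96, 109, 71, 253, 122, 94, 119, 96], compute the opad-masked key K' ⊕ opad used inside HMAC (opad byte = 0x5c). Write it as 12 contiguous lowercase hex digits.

5f9c5c5c5c5c

Key decimal bytes [96, 109, 71, 253, 122, 94, 119, 96] = 60 6d 47 fd 7a 5e 77 60 is 8 bytes > B = 6, so hash it first: H(key) = 03 c0, then zero-pad to 6 bytes: K' = 03 c0 00 00 00 00.
XOR each byte with 0x5c: 03⊕5c=5f, c0⊕5c=9c, 00⊕5c=5c, 00⊕5c=5c, 00⊕5c=5c, 00⊕5c=5c.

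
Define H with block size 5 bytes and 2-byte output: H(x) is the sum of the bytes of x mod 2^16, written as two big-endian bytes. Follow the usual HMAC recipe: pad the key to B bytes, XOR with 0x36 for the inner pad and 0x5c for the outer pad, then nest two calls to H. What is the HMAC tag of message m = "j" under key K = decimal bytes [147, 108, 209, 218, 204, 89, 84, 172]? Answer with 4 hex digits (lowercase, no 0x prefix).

0238

Key decimal bytes [147, 108, 209, 218, 204, 89, 84, 172] = 93 6c d1 da cc 59 54 ac is 8 bytes > B = 5, so hash it first: H(key) = 04 cf, then zero-pad to 5 bytes: K' = 04 cf 00 00 00.
K' ⊕ ipad = 32 f9 36 36 36.  K' ⊕ opad = 58 93 5c 5c 5c.
Inner input = (K'⊕ipad) ∥ m = 32 f9 36 36 36 ∥ 6a.
Inner hash: sum = 50+249+54+54+54+106 = 567 → 02 37.
Outer input = (K'⊕opad) ∥ inner = 58 93 5c 5c 5c ∥ 02 37.
Outer hash (tag): sum = 88+147+92+92+92+2+55 = 568 → 02 38.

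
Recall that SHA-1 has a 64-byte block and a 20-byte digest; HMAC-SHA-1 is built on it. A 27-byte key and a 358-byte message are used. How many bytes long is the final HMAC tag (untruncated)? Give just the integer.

The tag is one SHA-1 digest: 20 bytes.

20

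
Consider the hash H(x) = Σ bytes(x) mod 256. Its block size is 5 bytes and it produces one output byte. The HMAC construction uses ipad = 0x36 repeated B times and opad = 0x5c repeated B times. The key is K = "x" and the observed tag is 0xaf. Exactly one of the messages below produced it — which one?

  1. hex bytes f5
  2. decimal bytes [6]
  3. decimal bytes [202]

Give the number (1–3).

Key "x" = 78 is 1 byte ≤ B = 5; zero-pad to 5 bytes: K' = 78 00 00 00 00.
K' ⊕ ipad = 4e 36 36 36 36; K' ⊕ opad = 24 5c 5c 5c 5c.
m1: inner = H(4e 36 36 36 36 f5) = 1b; tag = H(24 5c 5c 5c 5c 1b) = af ← matches
m2: inner = H(4e 36 36 36 36 06) = 2c; tag = H(24 5c 5c 5c 5c 2c) = c0
m3: inner = H(4e 36 36 36 36 ca) = f0; tag = H(24 5c 5c 5c 5c f0) = 84

1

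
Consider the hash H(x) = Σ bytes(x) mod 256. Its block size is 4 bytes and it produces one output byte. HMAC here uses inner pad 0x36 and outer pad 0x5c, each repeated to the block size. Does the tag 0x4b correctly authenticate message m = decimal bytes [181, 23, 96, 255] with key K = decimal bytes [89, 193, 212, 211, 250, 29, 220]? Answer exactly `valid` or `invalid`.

valid

Key decimal bytes [89, 193, 212, 211, 250, 29, 220] = 59 c1 d4 d3 fa 1d dc is 7 bytes > B = 4, so hash it first: H(key) = b4, then zero-pad to 4 bytes: K' = b4 00 00 00.
K' ⊕ ipad = 82 36 36 36; K' ⊕ opad = e8 5c 5c 5c.
Inner hash: sum = 130+54+54+54+181+23+96+255 = 847; mod 256 = 79 → 4f.
Outer hash (recomputed tag): sum = 232+92+92+92+79 = 587; mod 256 = 75 → 4b.
Recomputed tag = 4b; claimed = 4b → match.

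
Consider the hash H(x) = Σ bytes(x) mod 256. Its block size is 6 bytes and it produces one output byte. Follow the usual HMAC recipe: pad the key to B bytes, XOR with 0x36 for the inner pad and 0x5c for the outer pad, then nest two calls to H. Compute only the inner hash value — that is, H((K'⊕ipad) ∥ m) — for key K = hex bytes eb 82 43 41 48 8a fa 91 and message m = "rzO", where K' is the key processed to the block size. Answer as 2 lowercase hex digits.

Key hex bytes eb 82 43 41 48 8a fa 91 is 8 bytes > B = 6, so hash it first: H(key) = 4e, then zero-pad to 6 bytes: K' = 4e 00 00 00 00 00.
K' ⊕ ipad = 78 36 36 36 36 36.
Inner input = 78 36 36 36 36 36 ∥ 72 7a 4f.
Inner hash: sum = 120+54+54+54+54+54+114+122+79 = 705; mod 256 = 193 → c1.

c1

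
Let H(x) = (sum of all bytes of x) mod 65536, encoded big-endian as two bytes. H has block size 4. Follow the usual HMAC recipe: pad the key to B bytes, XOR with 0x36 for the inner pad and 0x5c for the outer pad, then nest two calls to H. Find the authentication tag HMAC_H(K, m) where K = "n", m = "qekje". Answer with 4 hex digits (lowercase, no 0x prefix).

Key "n" = 6e is 1 byte ≤ B = 4; zero-pad to 4 bytes: K' = 6e 00 00 00.
K' ⊕ ipad = 58 36 36 36.  K' ⊕ opad = 32 5c 5c 5c.
Inner input = (K'⊕ipad) ∥ m = 58 36 36 36 ∥ 71 65 6b 6a 65.
Inner hash: sum = 88+54+54+54+113+101+107+106+101 = 778 → 03 0a.
Outer input = (K'⊕opad) ∥ inner = 32 5c 5c 5c ∥ 03 0a.
Outer hash (tag): sum = 50+92+92+92+3+10 = 339 → 01 53.

0153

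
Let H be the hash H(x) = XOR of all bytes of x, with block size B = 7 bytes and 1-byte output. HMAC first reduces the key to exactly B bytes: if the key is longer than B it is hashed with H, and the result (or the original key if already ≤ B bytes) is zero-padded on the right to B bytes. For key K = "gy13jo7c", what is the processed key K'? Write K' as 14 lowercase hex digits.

|K| = 8 > B = 7, so first hash the key.
H(K): XOR 67⊕79⊕31⊕33⊕6a⊕6f⊕37⊕63 = 4d.
Zero-pad H(K) = 4d to 7 bytes: K' = 4d 00 00 00 00 00 00.

4d000000000000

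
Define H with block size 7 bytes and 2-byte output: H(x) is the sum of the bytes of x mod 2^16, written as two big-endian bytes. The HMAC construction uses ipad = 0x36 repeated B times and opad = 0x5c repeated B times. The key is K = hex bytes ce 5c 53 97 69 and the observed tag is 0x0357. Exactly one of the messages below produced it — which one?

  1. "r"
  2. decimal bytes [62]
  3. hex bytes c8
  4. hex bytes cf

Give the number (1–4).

3

Key hex bytes ce 5c 53 97 69 is 5 bytes ≤ B = 7; zero-pad to 7 bytes: K' = ce 5c 53 97 69 00 00.
K' ⊕ ipad = f8 6a 65 a1 5f 36 36; K' ⊕ opad = 92 00 0f cb 35 5c 5c.
m1: inner = H(f8 6a 65 a1 5f 36 36 72) = 03 a5; tag = H(92 00 0f cb 35 5c 5c 03 a5) = 0301
m2: inner = H(f8 6a 65 a1 5f 36 36 3e) = 03 71; tag = H(92 00 0f cb 35 5c 5c 03 71) = 02cd
m3: inner = H(f8 6a 65 a1 5f 36 36 c8) = 03 fb; tag = H(92 00 0f cb 35 5c 5c 03 fb) = 0357 ← matches
m4: inner = H(f8 6a 65 a1 5f 36 36 cf) = 04 02; tag = H(92 00 0f cb 35 5c 5c 04 02) = 025f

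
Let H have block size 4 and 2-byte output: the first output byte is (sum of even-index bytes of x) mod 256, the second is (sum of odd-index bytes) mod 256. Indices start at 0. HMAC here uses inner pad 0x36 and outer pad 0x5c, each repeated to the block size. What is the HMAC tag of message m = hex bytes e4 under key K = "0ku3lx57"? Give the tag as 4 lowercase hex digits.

001e

Key "0ku3lx57" = 30 6b 75 33 6c 78 35 37 is 8 bytes > B = 4, so hash it first: H(key) = 46 4d, then zero-pad to 4 bytes: K' = 46 4d 00 00.
K' ⊕ ipad = 70 7b 36 36.  K' ⊕ opad = 1a 11 5c 5c.
Inner input = (K'⊕ipad) ∥ m = 70 7b 36 36 ∥ e4.
Inner hash: even-index sum = 394 mod 256 = 138; odd-index sum = 177 mod 256 = 177 → 8a b1.
Outer input = (K'⊕opad) ∥ inner = 1a 11 5c 5c ∥ 8a b1.
Outer hash (tag): even-index sum = 256 mod 256 = 0; odd-index sum = 286 mod 256 = 30 → 00 1e.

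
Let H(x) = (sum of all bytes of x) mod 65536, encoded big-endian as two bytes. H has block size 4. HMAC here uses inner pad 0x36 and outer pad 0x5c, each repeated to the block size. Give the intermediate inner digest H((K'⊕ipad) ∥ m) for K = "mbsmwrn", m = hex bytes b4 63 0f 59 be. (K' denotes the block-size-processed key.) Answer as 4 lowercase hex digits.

Key "mbsmwrn" = 6d 62 73 6d 77 72 6e is 7 bytes > B = 4, so hash it first: H(key) = 03 06, then zero-pad to 4 bytes: K' = 03 06 00 00.
K' ⊕ ipad = 35 30 36 36.
Inner input = 35 30 36 36 ∥ b4 63 0f 59 be.
Inner hash: sum = 53+48+54+54+180+99+15+89+190 = 782 → 03 0e.

030e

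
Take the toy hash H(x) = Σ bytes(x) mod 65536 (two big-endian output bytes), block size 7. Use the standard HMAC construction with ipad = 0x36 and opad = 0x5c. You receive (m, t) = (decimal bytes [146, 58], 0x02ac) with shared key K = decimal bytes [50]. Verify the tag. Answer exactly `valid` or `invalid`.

Key decimal bytes [50] = 32 is 1 byte ≤ B = 7; zero-pad to 7 bytes: K' = 32 00 00 00 00 00 00.
K' ⊕ ipad = 04 36 36 36 36 36 36; K' ⊕ opad = 6e 5c 5c 5c 5c 5c 5c.
Inner hash: sum = 4+54+54+54+54+54+54+146+58 = 532 → 02 14.
Outer hash (recomputed tag): sum = 110+92+92+92+92+92+92+2+20 = 684 → 02 ac.
Recomputed tag = 02ac; claimed = 02ac → match.

valid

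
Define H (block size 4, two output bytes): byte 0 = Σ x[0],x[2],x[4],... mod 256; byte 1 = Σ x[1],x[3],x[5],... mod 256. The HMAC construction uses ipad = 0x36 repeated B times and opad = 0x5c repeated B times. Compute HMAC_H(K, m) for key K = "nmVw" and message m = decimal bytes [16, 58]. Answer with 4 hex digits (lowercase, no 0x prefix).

Key "nmVw" = 6e 6d 56 77 is exactly B = 4 bytes: K' = 6e 6d 56 77.
K' ⊕ ipad = 58 5b 60 41.  K' ⊕ opad = 32 31 0a 2b.
Inner input = (K'⊕ipad) ∥ m = 58 5b 60 41 ∥ 10 3a.
Inner hash: even-index sum = 200 mod 256 = 200; odd-index sum = 214 mod 256 = 214 → c8 d6.
Outer input = (K'⊕opad) ∥ inner = 32 31 0a 2b ∥ c8 d6.
Outer hash (tag): even-index sum = 260 mod 256 = 4; odd-index sum = 306 mod 256 = 50 → 04 32.

0432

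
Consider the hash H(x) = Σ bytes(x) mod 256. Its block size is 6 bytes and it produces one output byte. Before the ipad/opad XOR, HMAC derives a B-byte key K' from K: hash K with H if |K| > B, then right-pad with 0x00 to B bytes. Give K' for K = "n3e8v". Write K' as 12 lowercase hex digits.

Key "n3e8v" = 6e 33 65 38 76 is 5 bytes ≤ B = 6; zero-pad to 6 bytes: K' = 6e 33 65 38 76 00.

6e3365387600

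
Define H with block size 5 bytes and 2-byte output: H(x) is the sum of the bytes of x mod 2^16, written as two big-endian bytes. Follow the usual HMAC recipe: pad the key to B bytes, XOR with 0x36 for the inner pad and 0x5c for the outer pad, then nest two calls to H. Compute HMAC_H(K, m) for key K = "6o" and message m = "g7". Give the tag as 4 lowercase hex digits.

024b

Key "6o" = 36 6f is 2 bytes ≤ B = 5; zero-pad to 5 bytes: K' = 36 6f 00 00 00.
K' ⊕ ipad = 00 59 36 36 36.  K' ⊕ opad = 6a 33 5c 5c 5c.
Inner input = (K'⊕ipad) ∥ m = 00 59 36 36 36 ∥ 67 37.
Inner hash: sum = 0+89+54+54+54+103+55 = 409 → 01 99.
Outer input = (K'⊕opad) ∥ inner = 6a 33 5c 5c 5c ∥ 01 99.
Outer hash (tag): sum = 106+51+92+92+92+1+153 = 587 → 02 4b.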